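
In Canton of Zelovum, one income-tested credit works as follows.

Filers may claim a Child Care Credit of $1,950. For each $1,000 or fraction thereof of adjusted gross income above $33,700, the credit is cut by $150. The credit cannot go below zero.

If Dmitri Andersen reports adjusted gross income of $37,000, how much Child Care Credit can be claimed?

$1,350

Child Care Credit: income exceeds $33,700 by $3,300, which is 4 full-or-partial $1,000 increments; reduction = 4 × $150 = $600, leaving $1,350.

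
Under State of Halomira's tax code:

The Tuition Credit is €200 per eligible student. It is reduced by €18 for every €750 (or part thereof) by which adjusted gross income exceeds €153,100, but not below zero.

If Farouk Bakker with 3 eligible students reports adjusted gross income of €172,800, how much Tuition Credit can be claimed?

Tuition Credit: base = 3 × €200 = €600. income exceeds €153,100 by €19,700, which is 27 full-or-partial €750 increments; reduction = 27 × €18 = €486, leaving €114.

€114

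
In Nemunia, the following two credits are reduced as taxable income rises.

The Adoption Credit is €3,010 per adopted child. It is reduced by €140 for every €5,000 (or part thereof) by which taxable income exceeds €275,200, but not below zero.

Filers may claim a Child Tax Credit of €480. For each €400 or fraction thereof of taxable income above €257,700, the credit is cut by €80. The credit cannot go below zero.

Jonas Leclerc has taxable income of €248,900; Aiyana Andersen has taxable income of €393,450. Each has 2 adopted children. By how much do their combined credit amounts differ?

€3,840

Jonas (€248,900): Adoption Credit: base = 2 × €3,010 = €6,020. €248,900 is at or below the €275,200 threshold, so the full €6,020 applies. Child Tax Credit: €248,900 is at or below the €257,700 threshold, so the full €480 applies. total €6,020 + €480 = €6,500
Aiyana (€393,450): Adoption Credit: base = 2 × €3,010 = €6,020. income exceeds €275,200 by €118,250, which is 24 full-or-partial €5,000 increments; reduction = 24 × €140 = €3,360, leaving €2,660. Child Tax Credit: income exceeds €257,700 by €135,750 → 340 increments × €80 = €27,200 ≥ base, so the credit is €0. total €2,660 + €0 = €2,660
Difference: |€6,500 − €2,660| = €3,840.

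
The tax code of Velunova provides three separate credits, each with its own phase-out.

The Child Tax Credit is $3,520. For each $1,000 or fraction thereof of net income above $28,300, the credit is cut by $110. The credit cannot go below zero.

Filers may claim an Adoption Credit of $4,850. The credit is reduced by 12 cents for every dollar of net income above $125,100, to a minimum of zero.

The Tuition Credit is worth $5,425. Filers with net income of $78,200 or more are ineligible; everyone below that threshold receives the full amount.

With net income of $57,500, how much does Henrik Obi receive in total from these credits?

$10,495

Child Tax Credit: income exceeds $28,300 by $29,200, which is 30 full-or-partial $1,000 increments; reduction = 30 × $110 = $3,300, leaving $220.
Adoption Credit: $57,500 is at or below the $125,100 threshold, so the full $4,850 applies.
Tuition Credit: $57,500 is below the $78,200 cutoff, so the full $5,425 applies.
Total: $220 + $4,850 + $5,425 = $10,495.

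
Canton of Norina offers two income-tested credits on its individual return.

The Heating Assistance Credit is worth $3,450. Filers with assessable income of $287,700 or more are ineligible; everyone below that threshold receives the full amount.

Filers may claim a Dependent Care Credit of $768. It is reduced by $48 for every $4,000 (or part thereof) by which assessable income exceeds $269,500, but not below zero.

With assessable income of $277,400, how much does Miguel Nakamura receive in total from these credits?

Heating Assistance Credit: $277,400 is below the $287,700 cutoff, so the full $3,450 applies.
Dependent Care Credit: income exceeds $269,500 by $7,900, which is 2 full-or-partial $4,000 increments; reduction = 2 × $48 = $96, leaving $672.
Total: $3,450 + $672 = $4,122.

$4,122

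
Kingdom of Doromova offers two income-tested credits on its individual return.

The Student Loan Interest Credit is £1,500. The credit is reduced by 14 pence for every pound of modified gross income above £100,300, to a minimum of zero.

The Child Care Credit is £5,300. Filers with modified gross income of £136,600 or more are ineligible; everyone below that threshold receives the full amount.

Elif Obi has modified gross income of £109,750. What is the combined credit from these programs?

£5,477

Student Loan Interest Credit: 14% of the £9,450 excess over £100,300 is £1,323; credit = £1,500 − £1,323 = £177.
Child Care Credit: £109,750 is below the £136,600 cutoff, so the full £5,300 applies.
Total: £177 + £5,300 = £5,477.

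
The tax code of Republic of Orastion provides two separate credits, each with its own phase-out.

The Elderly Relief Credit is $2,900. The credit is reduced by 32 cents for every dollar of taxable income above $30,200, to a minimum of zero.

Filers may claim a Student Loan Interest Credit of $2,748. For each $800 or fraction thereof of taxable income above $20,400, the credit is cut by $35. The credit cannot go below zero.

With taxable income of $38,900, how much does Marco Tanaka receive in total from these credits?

$2,024

Elderly Relief Credit: 32% of the $8,700 excess over $30,200 is $2,784; credit = $2,900 − $2,784 = $116.
Student Loan Interest Credit: income exceeds $20,400 by $18,500, which is 24 full-or-partial $800 increments; reduction = 24 × $35 = $840, leaving $1,908.
Total: $116 + $1,908 = $2,024.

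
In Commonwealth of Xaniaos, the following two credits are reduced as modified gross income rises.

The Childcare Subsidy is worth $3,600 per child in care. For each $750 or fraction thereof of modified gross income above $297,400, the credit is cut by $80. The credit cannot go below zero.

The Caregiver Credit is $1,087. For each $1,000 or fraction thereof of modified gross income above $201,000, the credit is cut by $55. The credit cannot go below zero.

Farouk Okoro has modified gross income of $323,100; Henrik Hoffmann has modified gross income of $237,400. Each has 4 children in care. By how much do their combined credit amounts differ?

$2,800

Farouk ($323,100): Childcare Subsidy: base = 4 × $3,600 = $14,400. income exceeds $297,400 by $25,700, which is 35 full-or-partial $750 increments; reduction = 35 × $80 = $2,800, leaving $11,600. Caregiver Credit: income exceeds $201,000 by $122,100 → 123 increments × $55 = $6,765 ≥ base, so the credit is $0. total $11,600 + $0 = $11,600
Henrik ($237,400): Childcare Subsidy: base = 4 × $3,600 = $14,400. $237,400 is at or below the $297,400 threshold, so the full $14,400 applies. Caregiver Credit: income exceeds $201,000 by $36,400 → 37 increments × $55 = $2,035 ≥ base, so the credit is $0. total $14,400 + $0 = $14,400
Difference: |$11,600 − $14,400| = $2,800.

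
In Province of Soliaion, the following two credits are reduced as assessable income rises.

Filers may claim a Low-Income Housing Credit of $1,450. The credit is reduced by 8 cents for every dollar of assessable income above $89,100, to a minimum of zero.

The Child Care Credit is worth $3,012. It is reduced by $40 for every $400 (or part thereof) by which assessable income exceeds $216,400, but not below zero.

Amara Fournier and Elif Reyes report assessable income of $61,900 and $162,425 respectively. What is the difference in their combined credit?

$1,450

Amara ($61,900): Low-Income Housing Credit: $61,900 is at or below the $89,100 threshold, so the full $1,450 applies. Child Care Credit: $61,900 is at or below the $216,400 threshold, so the full $3,012 applies. total $1,450 + $3,012 = $4,462
Elif ($162,425): Low-Income Housing Credit: 8% of the $73,325 excess over $89,100 is $5,866 ≥ base, so the credit is $0. Child Care Credit: $162,425 is at or below the $216,400 threshold, so the full $3,012 applies. total $0 + $3,012 = $3,012
Difference: |$4,462 − $3,012| = $1,450.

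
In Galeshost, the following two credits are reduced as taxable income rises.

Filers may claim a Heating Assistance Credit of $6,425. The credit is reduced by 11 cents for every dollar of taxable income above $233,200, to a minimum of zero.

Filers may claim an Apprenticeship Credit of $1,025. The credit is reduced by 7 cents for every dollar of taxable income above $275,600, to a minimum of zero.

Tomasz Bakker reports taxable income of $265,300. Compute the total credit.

Heating Assistance Credit: 11% of the $32,100 excess over $233,200 is $3,531; credit = $6,425 − $3,531 = $2,894.
Apprenticeship Credit: $265,300 is at or below the $275,600 threshold, so the full $1,025 applies.
Total: $2,894 + $1,025 = $3,919.

$3,919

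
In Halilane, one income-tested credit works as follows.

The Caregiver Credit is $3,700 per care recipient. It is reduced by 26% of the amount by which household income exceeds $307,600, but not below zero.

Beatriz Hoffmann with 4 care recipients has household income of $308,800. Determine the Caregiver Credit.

Caregiver Credit: base = 4 × $3,700 = $14,800. 26% of the $1,200 excess over $307,600 is $312; credit = $14,800 − $312 = $14,488.

$14,488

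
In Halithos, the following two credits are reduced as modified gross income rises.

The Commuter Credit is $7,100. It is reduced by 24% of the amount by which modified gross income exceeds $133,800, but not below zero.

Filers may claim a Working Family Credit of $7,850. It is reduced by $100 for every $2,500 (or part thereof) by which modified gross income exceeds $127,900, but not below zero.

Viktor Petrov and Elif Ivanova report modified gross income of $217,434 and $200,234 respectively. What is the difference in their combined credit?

Viktor ($217,434): Commuter Credit: 24% of the $83,634 excess over $133,800 is $20,072.16 ≥ base, so the credit is $0. Working Family Credit: income exceeds $127,900 by $89,534, which is 36 full-or-partial $2,500 increments; reduction = 36 × $100 = $3,600, leaving $4,250. total $0 + $4,250 = $4,250
Elif ($200,234): Commuter Credit: 24% of the $66,434 excess over $133,800 is $15,944.16 ≥ base, so the credit is $0. Working Family Credit: income exceeds $127,900 by $72,334, which is 29 full-or-partial $2,500 increments; reduction = 29 × $100 = $2,900, leaving $4,950. total $0 + $4,950 = $4,950
Difference: |$4,250 − $4,950| = $700.

$700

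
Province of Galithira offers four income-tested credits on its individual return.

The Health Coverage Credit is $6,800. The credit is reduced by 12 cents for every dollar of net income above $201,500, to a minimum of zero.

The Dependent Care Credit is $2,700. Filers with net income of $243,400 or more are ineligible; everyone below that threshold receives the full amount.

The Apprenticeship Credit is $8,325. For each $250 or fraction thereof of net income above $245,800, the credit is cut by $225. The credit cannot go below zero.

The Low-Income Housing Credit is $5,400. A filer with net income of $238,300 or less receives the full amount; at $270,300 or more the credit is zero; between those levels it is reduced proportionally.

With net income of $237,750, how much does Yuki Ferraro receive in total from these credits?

Health Coverage Credit: 12% of the $36,250 excess over $201,500 is $4,350; credit = $6,800 − $4,350 = $2,450.
Dependent Care Credit: $237,750 is below the $243,400 cutoff, so the full $2,700 applies.
Apprenticeship Credit: $237,750 is at or below the $245,800 threshold, so the full $8,325 applies.
Low-Income Housing Credit: $237,750 is at or below the $238,300 threshold, so the full $5,400 applies.
Total: $2,450 + $2,700 + $8,325 + $5,400 = $18,875.

$18,875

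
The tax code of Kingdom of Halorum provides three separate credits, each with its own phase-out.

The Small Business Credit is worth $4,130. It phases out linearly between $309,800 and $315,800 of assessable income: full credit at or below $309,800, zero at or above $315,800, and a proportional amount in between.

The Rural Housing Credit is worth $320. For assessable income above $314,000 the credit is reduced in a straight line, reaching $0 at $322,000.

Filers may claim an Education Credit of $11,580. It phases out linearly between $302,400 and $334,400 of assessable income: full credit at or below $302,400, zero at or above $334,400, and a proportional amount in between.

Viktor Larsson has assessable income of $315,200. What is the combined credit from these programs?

$7,633

Small Business Credit: $315,200 is $5,400 into a $6,000 phase-out range, leaving 600/6,000 of the credit: $4,130 × 600/6,000 = $413.
Rural Housing Credit: $315,200 is $1,200 into a $8,000 phase-out range, leaving 6,800/8,000 of the credit: $320 × 6,800/8,000 = $272.
Education Credit: $315,200 is $12,800 into a $32,000 phase-out range, leaving 19,200/32,000 of the credit: $11,580 × 19,200/32,000 = $6,948.
Total: $413 + $272 + $6,948 = $7,633.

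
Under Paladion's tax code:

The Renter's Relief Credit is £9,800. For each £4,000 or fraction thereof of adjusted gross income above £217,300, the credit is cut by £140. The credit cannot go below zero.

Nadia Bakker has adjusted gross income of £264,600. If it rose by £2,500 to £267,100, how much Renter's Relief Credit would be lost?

At £264,600 — income exceeds £217,300 by £47,300, which is 12 full-or-partial £4,000 increments; reduction = 12 × £140 = £1,680, leaving £8,120.
At £267,100 — income exceeds £217,300 by £49,800, which is 13 full-or-partial £4,000 increments; reduction = 13 × £140 = £1,820, leaving £7,980.
Lost: £8,120 − £7,980 = £140.

£140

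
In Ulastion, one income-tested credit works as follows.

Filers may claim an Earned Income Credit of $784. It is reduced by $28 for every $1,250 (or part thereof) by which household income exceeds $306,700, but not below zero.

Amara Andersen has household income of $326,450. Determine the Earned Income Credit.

$336

Earned Income Credit: income exceeds $306,700 by $19,750, which is 16 full-or-partial $1,250 increments; reduction = 16 × $28 = $448, leaving $336.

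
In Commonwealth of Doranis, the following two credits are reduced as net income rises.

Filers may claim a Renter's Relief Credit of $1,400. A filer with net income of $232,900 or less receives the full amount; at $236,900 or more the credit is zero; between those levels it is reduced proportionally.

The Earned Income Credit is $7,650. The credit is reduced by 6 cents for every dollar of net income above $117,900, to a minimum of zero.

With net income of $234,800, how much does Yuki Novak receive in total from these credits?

$1,371

Renter's Relief Credit: $234,800 is $1,900 into a $4,000 phase-out range, leaving 2,100/4,000 of the credit: $1,400 × 2,100/4,000 = $735.
Earned Income Credit: 6% of the $116,900 excess over $117,900 is $7,014; credit = $7,650 − $7,014 = $636.
Total: $735 + $636 = $1,371.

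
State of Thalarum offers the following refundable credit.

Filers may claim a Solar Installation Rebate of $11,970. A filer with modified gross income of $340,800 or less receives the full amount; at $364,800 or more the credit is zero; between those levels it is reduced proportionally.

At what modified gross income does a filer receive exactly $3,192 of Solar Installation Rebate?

$358,400

$3,192 is 3,192/11,970 of the full $11,970, so 8,778/11,970 of the $24,000 range has been used: income = $340,800 + $24,000 × 8,778/11,970 = $358,400.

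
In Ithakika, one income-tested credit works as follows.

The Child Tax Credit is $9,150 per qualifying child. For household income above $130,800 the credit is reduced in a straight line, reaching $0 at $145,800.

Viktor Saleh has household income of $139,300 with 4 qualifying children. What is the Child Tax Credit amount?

Child Tax Credit: base = 4 × $9,150 = $36,600. $139,300 is $8,500 into a $15,000 phase-out range, leaving 6,500/15,000 of the credit: $36,600 × 6,500/15,000 = $15,860.

$15,860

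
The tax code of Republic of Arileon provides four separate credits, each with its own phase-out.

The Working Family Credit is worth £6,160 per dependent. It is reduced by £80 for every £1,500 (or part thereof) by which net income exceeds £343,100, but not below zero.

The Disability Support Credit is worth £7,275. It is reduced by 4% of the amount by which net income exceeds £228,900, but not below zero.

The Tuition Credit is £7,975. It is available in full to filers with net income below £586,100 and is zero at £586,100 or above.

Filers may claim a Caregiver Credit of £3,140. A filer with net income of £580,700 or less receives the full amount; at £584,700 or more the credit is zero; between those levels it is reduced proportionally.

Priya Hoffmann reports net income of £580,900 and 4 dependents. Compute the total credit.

£22,878

Working Family Credit: base = 4 × £6,160 = £24,640. income exceeds £343,100 by £237,800, which is 159 full-or-partial £1,500 increments; reduction = 159 × £80 = £12,720, leaving £11,920.
Disability Support Credit: 4% of the £352,000 excess over £228,900 is £14,080 ≥ base, so the credit is £0.
Tuition Credit: £580,900 is below the £586,100 cutoff, so the full £7,975 applies.
Caregiver Credit: £580,900 is £200 into a £4,000 phase-out range, leaving 3,800/4,000 of the credit: £3,140 × 3,800/4,000 = £2,983.
Total: £11,920 + £0 + £7,975 + £2,983 = £22,878.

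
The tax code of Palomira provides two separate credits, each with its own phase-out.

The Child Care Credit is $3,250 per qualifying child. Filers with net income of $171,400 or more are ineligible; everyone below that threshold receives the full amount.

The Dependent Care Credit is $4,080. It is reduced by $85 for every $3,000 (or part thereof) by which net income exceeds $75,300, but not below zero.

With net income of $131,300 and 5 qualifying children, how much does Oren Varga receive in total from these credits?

Child Care Credit: base = 5 × $3,250 = $16,250. $131,300 is below the $171,400 cutoff, so the full $16,250 applies.
Dependent Care Credit: income exceeds $75,300 by $56,000, which is 19 full-or-partial $3,000 increments; reduction = 19 × $85 = $1,615, leaving $2,465.
Total: $16,250 + $2,465 = $18,715.

$18,715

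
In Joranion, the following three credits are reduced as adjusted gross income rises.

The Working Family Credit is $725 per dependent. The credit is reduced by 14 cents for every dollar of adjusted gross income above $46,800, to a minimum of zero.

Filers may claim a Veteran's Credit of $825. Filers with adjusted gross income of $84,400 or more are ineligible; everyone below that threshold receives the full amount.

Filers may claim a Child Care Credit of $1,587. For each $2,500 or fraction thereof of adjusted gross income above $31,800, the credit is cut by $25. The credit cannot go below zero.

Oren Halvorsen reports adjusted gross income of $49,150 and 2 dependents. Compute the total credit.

$3,358

Working Family Credit: base = 2 × $725 = $1,450. 14% of the $2,350 excess over $46,800 is $329; credit = $1,450 − $329 = $1,121.
Veteran's Credit: $49,150 is below the $84,400 cutoff, so the full $825 applies.
Child Care Credit: income exceeds $31,800 by $17,350, which is 7 full-or-partial $2,500 increments; reduction = 7 × $25 = $175, leaving $1,412.
Total: $1,121 + $825 + $1,412 = $3,358.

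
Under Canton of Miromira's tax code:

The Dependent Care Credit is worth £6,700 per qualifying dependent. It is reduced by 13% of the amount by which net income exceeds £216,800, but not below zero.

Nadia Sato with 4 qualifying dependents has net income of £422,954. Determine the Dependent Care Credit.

Dependent Care Credit: base = 4 × £6,700 = £26,800. 13% of the £206,154 excess over £216,800 is £26,800.02 ≥ base, so the credit is £0.

£0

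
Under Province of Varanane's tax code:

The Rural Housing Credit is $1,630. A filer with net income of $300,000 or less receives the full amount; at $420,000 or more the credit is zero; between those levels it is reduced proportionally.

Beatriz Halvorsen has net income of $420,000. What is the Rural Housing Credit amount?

$0

Rural Housing Credit: $420,000 is at or above $420,000, so the credit is $0.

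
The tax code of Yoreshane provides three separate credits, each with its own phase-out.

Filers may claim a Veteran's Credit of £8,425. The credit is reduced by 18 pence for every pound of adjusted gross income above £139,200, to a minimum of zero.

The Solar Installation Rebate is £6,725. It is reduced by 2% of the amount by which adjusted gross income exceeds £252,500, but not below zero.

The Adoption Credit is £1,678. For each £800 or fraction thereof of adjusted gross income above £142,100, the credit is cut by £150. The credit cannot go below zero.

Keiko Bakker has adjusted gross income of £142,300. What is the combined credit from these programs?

Veteran's Credit: 18% of the £3,100 excess over £139,200 is £558; credit = £8,425 − £558 = £7,867.
Solar Installation Rebate: £142,300 is at or below the £252,500 threshold, so the full £6,725 applies.
Adoption Credit: income exceeds £142,100 by £200, which is 1 full-or-partial £800 increment; reduction = 1 × £150 = £150, leaving £1,528.
Total: £7,867 + £6,725 + £1,528 = £16,120.

£16,120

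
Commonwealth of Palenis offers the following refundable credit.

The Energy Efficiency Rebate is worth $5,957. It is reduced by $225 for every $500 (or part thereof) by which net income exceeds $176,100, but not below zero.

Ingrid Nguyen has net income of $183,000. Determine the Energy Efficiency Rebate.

$2,807

Energy Efficiency Rebate: income exceeds $176,100 by $6,900, which is 14 full-or-partial $500 increments; reduction = 14 × $225 = $3,150, leaving $2,807.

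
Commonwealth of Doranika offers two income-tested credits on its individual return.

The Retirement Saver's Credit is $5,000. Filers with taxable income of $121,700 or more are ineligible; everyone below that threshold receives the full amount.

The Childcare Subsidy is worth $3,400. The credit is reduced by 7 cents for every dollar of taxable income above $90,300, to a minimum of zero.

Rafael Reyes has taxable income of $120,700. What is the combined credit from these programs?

Retirement Saver's Credit: $120,700 is below the $121,700 cutoff, so the full $5,000 applies.
Childcare Subsidy: 7% of the $30,400 excess over $90,300 is $2,128; credit = $3,400 − $2,128 = $1,272.
Total: $5,000 + $1,272 = $6,272.

$6,272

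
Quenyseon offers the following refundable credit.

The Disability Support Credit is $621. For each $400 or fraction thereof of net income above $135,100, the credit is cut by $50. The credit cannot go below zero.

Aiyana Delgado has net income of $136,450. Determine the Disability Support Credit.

Disability Support Credit: income exceeds $135,100 by $1,350, which is 4 full-or-partial $400 increments; reduction = 4 × $50 = $200, leaving $421.

$421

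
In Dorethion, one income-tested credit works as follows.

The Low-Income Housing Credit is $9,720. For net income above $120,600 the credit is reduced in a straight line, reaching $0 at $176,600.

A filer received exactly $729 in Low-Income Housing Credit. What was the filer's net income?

$729 is 729/9,720 of the full $9,720, so 8,991/9,720 of the $56,000 range has been used: income = $120,600 + $56,000 × 8,991/9,720 = $172,400.

$172,400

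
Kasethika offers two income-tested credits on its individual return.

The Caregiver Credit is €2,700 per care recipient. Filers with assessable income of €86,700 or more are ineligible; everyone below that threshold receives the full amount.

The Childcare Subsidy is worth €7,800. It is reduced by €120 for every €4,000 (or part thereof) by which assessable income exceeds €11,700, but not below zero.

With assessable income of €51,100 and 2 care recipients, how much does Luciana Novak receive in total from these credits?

€12,000

Caregiver Credit: base = 2 × €2,700 = €5,400. €51,100 is below the €86,700 cutoff, so the full €5,400 applies.
Childcare Subsidy: income exceeds €11,700 by €39,400, which is 10 full-or-partial €4,000 increments; reduction = 10 × €120 = €1,200, leaving €6,600.
Total: €5,400 + €6,600 = €12,000.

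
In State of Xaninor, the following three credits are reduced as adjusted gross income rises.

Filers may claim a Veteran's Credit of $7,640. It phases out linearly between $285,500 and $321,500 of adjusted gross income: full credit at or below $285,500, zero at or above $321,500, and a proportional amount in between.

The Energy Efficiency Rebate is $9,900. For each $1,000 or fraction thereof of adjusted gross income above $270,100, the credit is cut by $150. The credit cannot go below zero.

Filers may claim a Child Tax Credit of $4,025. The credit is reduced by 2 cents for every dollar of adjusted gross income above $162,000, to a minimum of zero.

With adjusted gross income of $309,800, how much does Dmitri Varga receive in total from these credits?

$7,452

Veteran's Credit: $309,800 is $24,300 into a $36,000 phase-out range, leaving 11,700/36,000 of the credit: $7,640 × 11,700/36,000 = $2,483.
Energy Efficiency Rebate: income exceeds $270,100 by $39,700, which is 40 full-or-partial $1,000 increments; reduction = 40 × $150 = $6,000, leaving $3,900.
Child Tax Credit: 2% of the $147,800 excess over $162,000 is $2,956; credit = $4,025 − $2,956 = $1,069.
Total: $2,483 + $3,900 + $1,069 = $7,452.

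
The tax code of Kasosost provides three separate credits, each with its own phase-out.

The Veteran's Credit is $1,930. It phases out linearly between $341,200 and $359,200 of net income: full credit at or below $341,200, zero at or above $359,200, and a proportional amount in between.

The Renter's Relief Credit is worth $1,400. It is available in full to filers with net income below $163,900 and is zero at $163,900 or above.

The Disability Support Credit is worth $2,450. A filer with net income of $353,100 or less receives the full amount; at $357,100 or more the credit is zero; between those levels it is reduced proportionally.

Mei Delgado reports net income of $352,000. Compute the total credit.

Veteran's Credit: $352,000 is $10,800 into a $18,000 phase-out range, leaving 7,200/18,000 of the credit: $1,930 × 7,200/18,000 = $772.
Renter's Relief Credit: $352,000 meets or exceeds the $163,900 cutoff, so the credit is $0.
Disability Support Credit: $352,000 is at or below the $353,100 threshold, so the full $2,450 applies.
Total: $772 + $0 + $2,450 = $3,222.

$3,222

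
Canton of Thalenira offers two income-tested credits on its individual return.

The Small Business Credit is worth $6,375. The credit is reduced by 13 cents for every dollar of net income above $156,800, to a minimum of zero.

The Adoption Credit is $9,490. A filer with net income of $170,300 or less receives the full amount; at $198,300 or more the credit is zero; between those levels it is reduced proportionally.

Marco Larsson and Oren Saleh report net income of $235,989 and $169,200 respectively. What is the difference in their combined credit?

Marco ($235,989): Small Business Credit: 13% of the $79,189 excess over $156,800 is $10,294.57 ≥ base, so the credit is $0. Adoption Credit: $235,989 is at or above $198,300, so the credit is $0. total $0 + $0 = $0
Oren ($169,200): Small Business Credit: 13% of the $12,400 excess over $156,800 is $1,612; credit = $6,375 − $1,612 = $4,763. Adoption Credit: $169,200 is at or below the $170,300 threshold, so the full $9,490 applies. total $4,763 + $9,490 = $14,253
Difference: |$0 − $14,253| = $14,253.

$14,253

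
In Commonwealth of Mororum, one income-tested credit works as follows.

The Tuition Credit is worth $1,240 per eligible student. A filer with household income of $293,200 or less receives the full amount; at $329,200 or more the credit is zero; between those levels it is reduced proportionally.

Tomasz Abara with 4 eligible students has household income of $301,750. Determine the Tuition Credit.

Tuition Credit: base = 4 × $1,240 = $4,960. $301,750 is $8,550 into a $36,000 phase-out range, leaving 27,450/36,000 of the credit: $4,960 × 27,450/36,000 = $3,782.

$3,782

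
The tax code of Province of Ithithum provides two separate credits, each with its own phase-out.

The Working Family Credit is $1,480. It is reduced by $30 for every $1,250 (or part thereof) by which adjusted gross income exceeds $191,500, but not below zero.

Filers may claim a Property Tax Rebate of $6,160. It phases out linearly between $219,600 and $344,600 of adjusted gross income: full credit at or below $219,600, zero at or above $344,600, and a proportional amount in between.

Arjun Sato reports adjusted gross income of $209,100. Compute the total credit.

Working Family Credit: income exceeds $191,500 by $17,600, which is 15 full-or-partial $1,250 increments; reduction = 15 × $30 = $450, leaving $1,030.
Property Tax Rebate: $209,100 is at or below the $219,600 threshold, so the full $6,160 applies.
Total: $1,030 + $6,160 = $7,190.

$7,190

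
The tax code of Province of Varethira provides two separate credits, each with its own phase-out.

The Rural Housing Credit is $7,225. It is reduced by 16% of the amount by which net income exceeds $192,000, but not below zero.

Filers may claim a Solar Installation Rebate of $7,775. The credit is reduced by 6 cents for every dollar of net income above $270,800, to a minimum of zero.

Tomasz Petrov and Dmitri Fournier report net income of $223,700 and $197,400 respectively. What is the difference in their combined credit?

$4,208

Tomasz ($223,700): Rural Housing Credit: 16% of the $31,700 excess over $192,000 is $5,072; credit = $7,225 − $5,072 = $2,153. Solar Installation Rebate: $223,700 is at or below the $270,800 threshold, so the full $7,775 applies. total $2,153 + $7,775 = $9,928
Dmitri ($197,400): Rural Housing Credit: 16% of the $5,400 excess over $192,000 is $864; credit = $7,225 − $864 = $6,361. Solar Installation Rebate: $197,400 is at or below the $270,800 threshold, so the full $7,775 applies. total $6,361 + $7,775 = $14,136
Difference: |$9,928 − $14,136| = $4,208.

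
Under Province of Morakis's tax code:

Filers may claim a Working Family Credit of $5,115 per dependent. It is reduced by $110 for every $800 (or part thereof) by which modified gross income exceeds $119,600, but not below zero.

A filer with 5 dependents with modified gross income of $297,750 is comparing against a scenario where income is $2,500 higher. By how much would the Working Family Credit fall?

$330

At $297,750 — base = 5 × $5,115 = $25,575. income exceeds $119,600 by $178,150, which is 223 full-or-partial $800 increments; reduction = 223 × $110 = $24,530, leaving $1,045.
At $300,250 — base = 5 × $5,115 = $25,575. income exceeds $119,600 by $180,650, which is 226 full-or-partial $800 increments; reduction = 226 × $110 = $24,860, leaving $715.
Lost: $1,045 − $715 = $330.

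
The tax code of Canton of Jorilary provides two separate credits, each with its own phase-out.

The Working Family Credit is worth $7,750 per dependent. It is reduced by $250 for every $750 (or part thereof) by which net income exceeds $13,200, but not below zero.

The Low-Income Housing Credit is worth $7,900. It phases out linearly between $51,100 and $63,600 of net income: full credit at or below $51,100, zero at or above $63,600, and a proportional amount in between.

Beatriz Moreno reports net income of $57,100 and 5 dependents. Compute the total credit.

Working Family Credit: base = 5 × $7,750 = $38,750. income exceeds $13,200 by $43,900, which is 59 full-or-partial $750 increments; reduction = 59 × $250 = $14,750, leaving $24,000.
Low-Income Housing Credit: $57,100 is $6,000 into a $12,500 phase-out range, leaving 6,500/12,500 of the credit: $7,900 × 6,500/12,500 = $4,108.
Total: $24,000 + $4,108 = $28,108.

$28,108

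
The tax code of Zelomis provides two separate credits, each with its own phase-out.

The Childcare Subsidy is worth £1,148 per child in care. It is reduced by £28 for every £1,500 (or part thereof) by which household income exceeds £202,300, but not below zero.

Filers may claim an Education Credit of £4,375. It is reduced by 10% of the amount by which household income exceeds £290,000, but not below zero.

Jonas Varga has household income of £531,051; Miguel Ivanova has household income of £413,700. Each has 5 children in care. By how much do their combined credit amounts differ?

Jonas (£531,051): Childcare Subsidy: base = 5 × £1,148 = £5,740. income exceeds £202,300 by £328,751 → 220 increments × £28 = £6,160 ≥ base, so the credit is £0. Education Credit: 10% of the £241,051 excess over £290,000 is £24,105.10 ≥ base, so the credit is £0. total £0 + £0 = £0
Miguel (£413,700): Childcare Subsidy: base = 5 × £1,148 = £5,740. income exceeds £202,300 by £211,400, which is 141 full-or-partial £1,500 increments; reduction = 141 × £28 = £3,948, leaving £1,792. Education Credit: 10% of the £123,700 excess over £290,000 is £12,370 ≥ base, so the credit is £0. total £1,792 + £0 = £1,792
Difference: |£0 − £1,792| = £1,792.

£1,792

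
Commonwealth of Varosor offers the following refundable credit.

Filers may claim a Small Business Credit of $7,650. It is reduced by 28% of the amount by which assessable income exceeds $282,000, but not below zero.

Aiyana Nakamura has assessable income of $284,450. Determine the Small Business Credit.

$6,964

Small Business Credit: 28% of the $2,450 excess over $282,000 is $686; credit = $7,650 − $686 = $6,964.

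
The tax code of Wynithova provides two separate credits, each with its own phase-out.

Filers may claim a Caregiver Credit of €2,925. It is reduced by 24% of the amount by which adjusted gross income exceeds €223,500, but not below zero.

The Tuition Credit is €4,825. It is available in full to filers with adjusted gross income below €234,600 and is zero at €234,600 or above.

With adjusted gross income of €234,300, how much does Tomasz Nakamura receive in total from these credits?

€5,158

Caregiver Credit: 24% of the €10,800 excess over €223,500 is €2,592; credit = €2,925 − €2,592 = €333.
Tuition Credit: €234,300 is below the €234,600 cutoff, so the full €4,825 applies.
Total: €333 + €4,825 = €5,158.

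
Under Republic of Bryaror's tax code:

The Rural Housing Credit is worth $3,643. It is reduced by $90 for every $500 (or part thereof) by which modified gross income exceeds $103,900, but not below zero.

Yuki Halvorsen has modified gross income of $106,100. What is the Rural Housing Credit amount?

Rural Housing Credit: income exceeds $103,900 by $2,200, which is 5 full-or-partial $500 increments; reduction = 5 × $90 = $450, leaving $3,193.

$3,193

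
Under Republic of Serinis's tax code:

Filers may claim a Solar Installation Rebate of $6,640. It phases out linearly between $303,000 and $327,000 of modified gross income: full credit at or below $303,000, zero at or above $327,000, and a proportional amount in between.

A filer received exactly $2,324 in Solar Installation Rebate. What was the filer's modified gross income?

$318,600

$2,324 is 2,324/6,640 of the full $6,640, so 4,316/6,640 of the $24,000 range has been used: income = $303,000 + $24,000 × 4,316/6,640 = $318,600.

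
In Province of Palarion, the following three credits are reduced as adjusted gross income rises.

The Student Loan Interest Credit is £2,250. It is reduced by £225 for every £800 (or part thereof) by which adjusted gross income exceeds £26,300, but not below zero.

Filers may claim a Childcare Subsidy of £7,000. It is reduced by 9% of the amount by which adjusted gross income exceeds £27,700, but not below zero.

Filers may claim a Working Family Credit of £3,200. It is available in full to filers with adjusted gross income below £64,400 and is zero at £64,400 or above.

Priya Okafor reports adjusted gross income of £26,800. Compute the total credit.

Student Loan Interest Credit: income exceeds £26,300 by £500, which is 1 full-or-partial £800 increment; reduction = 1 × £225 = £225, leaving £2,025.
Childcare Subsidy: £26,800 is at or below the £27,700 threshold, so the full £7,000 applies.
Working Family Credit: £26,800 is below the £64,400 cutoff, so the full £3,200 applies.
Total: £2,025 + £7,000 + £3,200 = £12,225.

£12,225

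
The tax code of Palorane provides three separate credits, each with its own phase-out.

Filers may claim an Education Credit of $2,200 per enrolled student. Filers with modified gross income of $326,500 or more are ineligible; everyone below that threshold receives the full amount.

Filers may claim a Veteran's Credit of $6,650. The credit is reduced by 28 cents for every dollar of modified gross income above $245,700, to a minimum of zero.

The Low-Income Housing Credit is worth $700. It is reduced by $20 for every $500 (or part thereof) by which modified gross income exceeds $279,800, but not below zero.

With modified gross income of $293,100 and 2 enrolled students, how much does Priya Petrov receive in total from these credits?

Education Credit: base = 2 × $2,200 = $4,400. $293,100 is below the $326,500 cutoff, so the full $4,400 applies.
Veteran's Credit: 28% of the $47,400 excess over $245,700 is $13,272 ≥ base, so the credit is $0.
Low-Income Housing Credit: income exceeds $279,800 by $13,300, which is 27 full-or-partial $500 increments; reduction = 27 × $20 = $540, leaving $160.
Total: $4,400 + $0 + $160 = $4,560.

$4,560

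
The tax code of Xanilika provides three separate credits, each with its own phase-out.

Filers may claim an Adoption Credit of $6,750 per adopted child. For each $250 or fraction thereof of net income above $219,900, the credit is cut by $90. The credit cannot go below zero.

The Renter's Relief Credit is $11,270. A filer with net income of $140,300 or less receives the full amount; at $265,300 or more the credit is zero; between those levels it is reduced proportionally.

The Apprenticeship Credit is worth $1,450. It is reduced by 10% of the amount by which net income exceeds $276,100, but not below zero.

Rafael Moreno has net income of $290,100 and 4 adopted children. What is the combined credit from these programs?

$1,760

Adoption Credit: base = 4 × $6,750 = $27,000. income exceeds $219,900 by $70,200, which is 281 full-or-partial $250 increments; reduction = 281 × $90 = $25,290, leaving $1,710.
Renter's Relief Credit: $290,100 is at or above $265,300, so the credit is $0.
Apprenticeship Credit: 10% of the $14,000 excess over $276,100 is $1,400; credit = $1,450 − $1,400 = $50.
Total: $1,710 + $0 + $50 = $1,760.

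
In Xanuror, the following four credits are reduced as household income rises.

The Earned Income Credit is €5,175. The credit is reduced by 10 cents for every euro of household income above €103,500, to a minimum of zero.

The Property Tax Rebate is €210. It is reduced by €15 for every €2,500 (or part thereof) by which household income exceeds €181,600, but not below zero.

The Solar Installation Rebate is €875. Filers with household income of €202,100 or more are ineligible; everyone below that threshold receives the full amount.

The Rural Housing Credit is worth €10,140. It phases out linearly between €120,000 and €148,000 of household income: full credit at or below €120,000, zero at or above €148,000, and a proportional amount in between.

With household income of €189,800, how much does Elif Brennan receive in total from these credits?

€1,025

Earned Income Credit: 10% of the €86,300 excess over €103,500 is €8,630 ≥ base, so the credit is €0.
Property Tax Rebate: income exceeds €181,600 by €8,200, which is 4 full-or-partial €2,500 increments; reduction = 4 × €15 = €60, leaving €150.
Solar Installation Rebate: €189,800 is below the €202,100 cutoff, so the full €875 applies.
Rural Housing Credit: €189,800 is at or above €148,000, so the credit is €0.
Total: €0 + €150 + €875 + €0 = €1,025.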